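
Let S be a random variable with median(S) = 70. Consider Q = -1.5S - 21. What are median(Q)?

A linear map preserves order up to sign, so median(Q) = a·median(S) + b = (-1.5)·70 + (-21) = -126.

median(Q) = -126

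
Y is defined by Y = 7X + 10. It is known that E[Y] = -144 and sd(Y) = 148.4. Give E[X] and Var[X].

E[X] = -22, Var[X] = 449.44

From Y = 7X + 10: E[Y] = a·E[X] + b, so E[X] = (E[Y] − b)/a = (-144 − 10)/7 = -22.
Var[Y] = 148.4² = 22022.56.
Var[Y] = a²·Var[X], so Var[X] = 22022.56/7² = 449.44.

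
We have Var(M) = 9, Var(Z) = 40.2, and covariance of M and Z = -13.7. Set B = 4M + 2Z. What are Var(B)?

Var(B) = 85.6

Var(B) = a²·Var(M) + b²·Var(Z) + 2ab·covariance of M and Z with a = 4, b = 2.
= 4²·9 + 2²·40.2 + 2·4·2·(-13.7)
= 144 + 160.8 + (-219.2) = 85.6.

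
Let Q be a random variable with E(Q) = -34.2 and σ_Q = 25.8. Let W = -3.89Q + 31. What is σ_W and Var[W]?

σ_W = 100.362, Var[W] = 10072.531044

W = -3.89Q + 31 is linear with a = -3.89, b = 31.
σ_W = |a|·σ_Q = |-3.89|·25.8 = 100.362.
Var[Q] = 25.8² = 665.64.
Var[W] = a²·Var[Q] = (-3.89)²·665.64 = 10072.531044 (the additive constant 31 does not affect variance).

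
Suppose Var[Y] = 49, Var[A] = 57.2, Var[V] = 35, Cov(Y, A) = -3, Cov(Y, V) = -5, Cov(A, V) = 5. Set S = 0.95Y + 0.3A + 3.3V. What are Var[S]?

Var[S] = a²·Var[Y] + b²·Var[A] + c²·Var[V] + 2ab·Cov(Y, A) + 2ac·Cov(Y, V) + 2bc·Cov(A, V), with a = 0.95, b = 0.3, c = 3.3.
= 44.2225 + 5.148 + 381.15 + (-1.71) + (-31.35) + 9.9
= 407.3605.

Var[S] = 407.3605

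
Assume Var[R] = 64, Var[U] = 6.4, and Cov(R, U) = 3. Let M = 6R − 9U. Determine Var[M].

Var[M] = 2498.4

Var[M] = a²·Var[R] + b²·Var[U] + 2ab·Cov(R, U) with a = 6, b = -9.
= 6²·64 + (-9)²·6.4 + 2·6·(-9)·3
= 2304 + 518.4 + (-324) = 2498.4.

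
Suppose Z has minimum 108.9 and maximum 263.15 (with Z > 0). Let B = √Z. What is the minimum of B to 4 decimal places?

min(B) = 10.4355

√Z is increasing on this domain, so min(B) comes from min(Z) = 108.9: min(B) = √(108.9) ≈ 10.4355.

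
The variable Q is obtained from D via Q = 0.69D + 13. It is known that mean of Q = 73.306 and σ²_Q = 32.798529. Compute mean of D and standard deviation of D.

From Q = 0.69D + 13: mean of Q = a·mean of D + b, so mean of D = (mean of Q − b)/a = (73.306 − 13)/0.69 = 87.4.
standard deviation of Q = √32.798529 = 5.727.
standard deviation of Q = |a|·standard deviation of D, so standard deviation of D = 5.727/|0.69| = 8.3.

mean of D = 87.4, standard deviation of D = 8.3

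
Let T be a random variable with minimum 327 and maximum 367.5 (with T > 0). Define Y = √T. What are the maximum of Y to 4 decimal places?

√T is increasing on this domain, so max(Y) comes from max(T) = 367.5: max(Y) = √(367.5) ≈ 19.1703.

max(Y) = 19.1703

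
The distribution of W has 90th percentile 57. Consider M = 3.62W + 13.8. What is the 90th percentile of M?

90th percentile of M = 220.14

Since a = 3.62 > 0 the transformation is increasing, so the 90th percentile of M = a·(P_{90} of W) + b = 3.62·57 + 13.8 = 220.14.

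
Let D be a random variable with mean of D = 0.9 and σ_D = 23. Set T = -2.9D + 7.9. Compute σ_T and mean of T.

T = -2.9D + 7.9 is linear with a = -2.9, b = 7.9.
σ_T = |a|·σ_D = |-2.9|·23 = 66.7.
mean of T = a·mean of D + b = (-2.9)·0.9 + 7.9 = 5.29.

σ_T = 66.7, mean of T = 5.29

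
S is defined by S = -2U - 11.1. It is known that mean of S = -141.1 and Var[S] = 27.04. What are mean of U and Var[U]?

From S = -2U - 11.1: mean of S = a·mean of U + b, so mean of U = (mean of S − b)/a = (-141.1 − (-11.1))/(-2) = 65.
Var[S] = a²·Var[U], so Var[U] = 27.04/(-2)² = 6.76.

mean of U = 65, Var[U] = 6.76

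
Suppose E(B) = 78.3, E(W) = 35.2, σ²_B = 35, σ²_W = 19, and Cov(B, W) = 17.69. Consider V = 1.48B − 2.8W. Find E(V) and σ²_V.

E(V) = 17.324, σ²_V = 79.00928

E(V) = 1.48·E(B) + (-2.8)·E(W) = 1.48·78.3 + (-2.8)·35.2 = 17.324.
σ²_V = a²·σ²_B + b²·σ²_W + 2ab·Cov(B, W) with a = 1.48, b = -2.8.
= 1.48²·35 + (-2.8)²·19 + 2·1.48·(-2.8)·17.69
= 76.664 + 148.96 + (-146.61472) = 79.00928.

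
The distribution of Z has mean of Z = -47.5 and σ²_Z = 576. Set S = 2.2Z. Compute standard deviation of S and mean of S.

standard deviation of S = 52.8, mean of S = -104.5

S = 2.2Z is linear with a = 2.2, b = 0.
standard deviation of Z = √576 = 24.
standard deviation of S = |a|·standard deviation of Z = |2.2|·24 = 52.8.
mean of S = a·mean of Z + b = 2.2·(-47.5) = -104.5.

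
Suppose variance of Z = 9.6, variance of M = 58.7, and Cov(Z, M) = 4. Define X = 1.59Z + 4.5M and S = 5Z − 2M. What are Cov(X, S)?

Cov(X, S) = -374.7

By bilinearity, Cov(X, S) = ac·variance of Z + bd·variance of M + (ad+bc)·Cov(Z, M), with a=1.59, b=4.5, c=5, d=-2.
ac·variance of Z = 1.59·5·9.6 = 76.32
bd·variance of M = 4.5·(-2)·58.7 = -528.3
(ad+bc)·Cov(Z, M) = (19.32)·4 = 77.28
Cov(X, S) = 76.32 + (-528.3) + 77.28 = -374.7.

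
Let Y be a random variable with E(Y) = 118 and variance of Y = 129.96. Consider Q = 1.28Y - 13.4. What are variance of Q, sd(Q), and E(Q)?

variance of Q = 212.926464, sd(Q) = 14.592, E(Q) = 137.64

Q = 1.28Y - 13.4 is linear with a = 1.28, b = -13.4.
variance of Q = a²·variance of Y = 1.28²·129.96 = 212.926464 (the additive constant -13.4 does not affect variance).
sd(Y) = √129.96 = 11.4.
sd(Q) = |a|·sd(Y) = |1.28|·11.4 = 14.592.
E(Q) = a·E(Y) + b = 1.28·118 + (-13.4) = 137.64.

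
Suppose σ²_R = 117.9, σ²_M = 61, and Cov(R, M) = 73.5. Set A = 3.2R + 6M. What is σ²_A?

σ²_A = a²·σ²_R + b²·σ²_M + 2ab·Cov(R, M) with a = 3.2, b = 6.
= 3.2²·117.9 + 6²·61 + 2·3.2·6·73.5
= 1207.296 + 2196 + 2822.4 = 6225.696.

σ²_A = 6225.696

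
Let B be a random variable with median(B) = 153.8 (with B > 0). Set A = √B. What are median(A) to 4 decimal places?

median(A) = 12.4016

√B is monotone on this domain, so median(A) = √(153.8) ≈ 12.4016.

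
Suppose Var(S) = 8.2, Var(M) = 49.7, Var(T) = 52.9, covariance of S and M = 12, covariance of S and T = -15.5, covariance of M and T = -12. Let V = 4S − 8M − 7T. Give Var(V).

Var(V) = 4660.1

Var(V) = a²·Var(S) + b²·Var(M) + c²·Var(T) + 2ab·covariance of S and M + 2ac·covariance of S and T + 2bc·covariance of M and T, with a = 4, b = -8, c = -7.
= 131.2 + 3180.8 + 2592.1 + (-768) + 868 + (-1344)
= 4660.1.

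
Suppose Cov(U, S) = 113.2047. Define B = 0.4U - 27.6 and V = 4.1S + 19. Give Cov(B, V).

Cov(B, V) = a·c·Cov(U, S) = 0.4·4.1·113.2047 = 185.655708. Additive constants drop out.

Cov(B, V) = 185.655708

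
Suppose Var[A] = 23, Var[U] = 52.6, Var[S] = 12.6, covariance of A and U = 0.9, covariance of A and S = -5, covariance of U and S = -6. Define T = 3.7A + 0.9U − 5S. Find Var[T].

Var[T] = 917.47

Var[T] = a²·Var[A] + b²·Var[U] + c²·Var[S] + 2ab·covariance of A and U + 2ac·covariance of A and S + 2bc·covariance of U and S, with a = 3.7, b = 0.9, c = -5.
= 314.87 + 42.606 + 315 + 5.994 + 185 + 54
= 917.47.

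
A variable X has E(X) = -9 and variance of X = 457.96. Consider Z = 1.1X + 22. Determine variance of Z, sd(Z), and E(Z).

Z = 1.1X + 22 is linear with a = 1.1, b = 22.
variance of Z = a²·variance of X = 1.1²·457.96 = 554.1316 (the additive constant 22 does not affect variance).
sd(X) = √457.96 = 21.4.
sd(Z) = |a|·sd(X) = |1.1|·21.4 = 23.54.
E(Z) = a·E(X) + b = 1.1·(-9) + 22 = 12.1.

variance of Z = 554.1316, sd(Z) = 23.54, E(Z) = 12.1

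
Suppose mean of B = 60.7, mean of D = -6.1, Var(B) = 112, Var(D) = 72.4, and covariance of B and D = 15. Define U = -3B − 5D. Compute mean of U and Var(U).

mean of U = -151.6, Var(U) = 3268

mean of U = (-3)·mean of B + (-5)·mean of D = (-3)·60.7 + (-5)·(-6.1) = -151.6.
Var(U) = a²·Var(B) + b²·Var(D) + 2ab·covariance of B and D with a = -3, b = -5.
= (-3)²·112 + (-5)²·72.4 + 2·(-3)·(-5)·15
= 1008 + 1810 + 450 = 3268.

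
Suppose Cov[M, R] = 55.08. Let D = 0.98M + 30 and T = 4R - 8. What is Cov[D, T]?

Cov[D, T] = 215.9136

Cov[D, T] = a·c·Cov[M, R] = 0.98·4·55.08 = 215.9136. Additive constants drop out.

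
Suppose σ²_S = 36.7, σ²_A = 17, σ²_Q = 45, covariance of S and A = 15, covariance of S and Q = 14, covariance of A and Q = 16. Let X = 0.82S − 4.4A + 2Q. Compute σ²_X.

σ²_X = 189.87708

σ²_X = a²·σ²_S + b²·σ²_A + c²·σ²_Q + 2ab·covariance of S and A + 2ac·covariance of S and Q + 2bc·covariance of A and Q, with a = 0.82, b = -4.4, c = 2.
= 24.67708 + 329.12 + 180 + (-108.24) + 45.92 + (-281.6)
= 189.87708.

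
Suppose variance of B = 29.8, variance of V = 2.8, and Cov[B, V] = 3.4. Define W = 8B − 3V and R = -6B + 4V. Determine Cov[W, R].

Cov[W, R] = -1294

By bilinearity, Cov[W, R] = ac·variance of B + bd·variance of V + (ad+bc)·Cov[B, V], with a=8, b=-3, c=-6, d=4.
ac·variance of B = 8·(-6)·29.8 = -1430.4
bd·variance of V = (-3)·4·2.8 = -33.6
(ad+bc)·Cov[B, V] = (50)·3.4 = 170
Cov[W, R] = -1430.4 + (-33.6) + 170 = -1294.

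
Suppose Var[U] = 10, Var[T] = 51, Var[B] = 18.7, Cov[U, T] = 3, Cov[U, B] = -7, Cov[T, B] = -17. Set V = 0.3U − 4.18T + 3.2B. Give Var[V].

Var[V] = 1517.3004

Var[V] = a²·Var[U] + b²·Var[T] + c²·Var[B] + 2ab·Cov[U, T] + 2ac·Cov[U, B] + 2bc·Cov[T, B], with a = 0.3, b = -4.18, c = 3.2.
= 0.9 + 891.0924 + 191.488 + (-7.524) + (-13.44) + 454.784
= 1517.3004.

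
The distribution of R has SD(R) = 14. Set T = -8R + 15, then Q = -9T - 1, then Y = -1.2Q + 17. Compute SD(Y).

SD(Y) = 1209.6

SD(T) = |-8|·14 = 112.
SD(Q) = |-9|·112 = 1008.
SD(Y) = |-1.2|·1008 = 1209.6.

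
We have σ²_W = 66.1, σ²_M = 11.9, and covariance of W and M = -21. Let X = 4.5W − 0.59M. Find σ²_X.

σ²_X = a²·σ²_W + b²·σ²_M + 2ab·covariance of W and M with a = 4.5, b = -0.59.
= 4.5²·66.1 + (-0.59)²·11.9 + 2·4.5·(-0.59)·(-21)
= 1338.525 + 4.14239 + 111.51 = 1454.17739.

σ²_X = 1454.17739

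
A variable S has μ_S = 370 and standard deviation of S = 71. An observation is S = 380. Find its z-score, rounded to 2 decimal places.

z = (S − μ_S) / standard deviation of S = (380 − 370) / 71 ≈ 0.14.

z = 0.14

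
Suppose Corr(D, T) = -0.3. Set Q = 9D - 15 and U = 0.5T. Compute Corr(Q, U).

Corr(Q, U) = -0.3

Linear rescalings preserve correlation up to sign; here the slopes 9 and 0.5 have the same sign, so Corr(Q, U) = Corr(D, T) = -0.3.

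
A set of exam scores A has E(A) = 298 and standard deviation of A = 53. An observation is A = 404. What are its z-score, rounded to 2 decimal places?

z = 2.00

z = (A − E(A)) / standard deviation of A = (404 − 298) / 53 = 2.00.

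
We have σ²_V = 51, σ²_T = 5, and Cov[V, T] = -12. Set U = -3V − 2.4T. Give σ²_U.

σ²_U = a²·σ²_V + b²·σ²_T + 2ab·Cov[V, T] with a = -3, b = -2.4.
= (-3)²·51 + (-2.4)²·5 + 2·(-3)·(-2.4)·(-12)
= 459 + 28.8 + (-172.8) = 315.

σ²_U = 315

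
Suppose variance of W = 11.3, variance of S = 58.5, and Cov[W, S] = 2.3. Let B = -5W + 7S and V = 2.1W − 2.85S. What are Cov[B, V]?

Cov[B, V] = -1219.14

By bilinearity, Cov[B, V] = ac·variance of W + bd·variance of S + (ad+bc)·Cov[W, S], with a=-5, b=7, c=2.1, d=-2.85.
ac·variance of W = (-5)·2.1·11.3 = -118.65
bd·variance of S = 7·(-2.85)·58.5 = -1167.075
(ad+bc)·Cov[W, S] = (28.95)·2.3 = 66.585
Cov[B, V] = -118.65 + (-1167.075) + 66.585 = -1219.14.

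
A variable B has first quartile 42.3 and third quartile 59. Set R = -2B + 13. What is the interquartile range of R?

IQR of B = Q3 − Q1 = 59 − 42.3 = 16.7.
Under R = aB + b, IQR(R) = |a|·IQR(B) = |-2|·16.7 = 33.4 (shifts cancel; spread scales by |a|).

IQR(R) = 33.4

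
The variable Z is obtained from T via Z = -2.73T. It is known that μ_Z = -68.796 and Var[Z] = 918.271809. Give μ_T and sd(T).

From Z = -2.73T: μ_Z = a·μ_T + b, so μ_T = (μ_Z − b)/a = (-68.796 − 0)/(-2.73) = 25.2.
sd(Z) = √918.271809 = 30.303.
sd(Z) = |a|·sd(T), so sd(T) = 30.303/|-2.73| = 11.1.

μ_T = 25.2, sd(T) = 11.1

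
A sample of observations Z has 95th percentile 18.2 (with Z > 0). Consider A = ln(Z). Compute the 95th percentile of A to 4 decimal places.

95th percentile of A = 2.9014

ln(Z) is increasing, so P_{95}(A) = g(P_{95}(Z)) ≈ 2.9014.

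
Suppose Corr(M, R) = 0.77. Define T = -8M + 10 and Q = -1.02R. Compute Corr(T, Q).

Corr(T, Q) = 0.77

Linear rescalings preserve correlation up to sign; here the slopes -8 and -1.02 have the same sign, so Corr(T, Q) = Corr(M, R) = 0.77.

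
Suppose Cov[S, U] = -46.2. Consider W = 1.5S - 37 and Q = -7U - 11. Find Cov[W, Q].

Cov[W, Q] = a·c·Cov[S, U] = 1.5·(-7)·(-46.2) = 485.1. Additive constants drop out.

Cov[W, Q] = 485.1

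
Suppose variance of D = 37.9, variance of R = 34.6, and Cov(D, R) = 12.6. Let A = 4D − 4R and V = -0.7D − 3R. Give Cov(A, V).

By bilinearity, Cov(A, V) = ac·variance of D + bd·variance of R + (ad+bc)·Cov(D, R), with a=4, b=-4, c=-0.7, d=-3.
ac·variance of D = 4·(-0.7)·37.9 = -106.12
bd·variance of R = (-4)·(-3)·34.6 = 415.2
(ad+bc)·Cov(D, R) = (-9.2)·12.6 = -115.92
Cov(A, V) = -106.12 + 415.2 + (-115.92) = 193.16.

Cov(A, V) = 193.16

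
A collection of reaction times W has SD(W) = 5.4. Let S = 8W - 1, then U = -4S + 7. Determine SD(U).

SD(S) = |8|·5.4 = 43.2.
SD(U) = |-4|·43.2 = 172.8.

SD(U) = 172.8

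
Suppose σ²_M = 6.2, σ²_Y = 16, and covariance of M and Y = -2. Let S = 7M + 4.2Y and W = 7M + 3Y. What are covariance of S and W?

By bilinearity, covariance of S and W = ac·σ²_M + bd·σ²_Y + (ad+bc)·covariance of M and Y, with a=7, b=4.2, c=7, d=3.
ac·σ²_M = 7·7·6.2 = 303.8
bd·σ²_Y = 4.2·3·16 = 201.6
(ad+bc)·covariance of M and Y = (50.4)·(-2) = -100.8
covariance of S and W = 303.8 + 201.6 + (-100.8) = 404.6.

covariance of S and W = 404.6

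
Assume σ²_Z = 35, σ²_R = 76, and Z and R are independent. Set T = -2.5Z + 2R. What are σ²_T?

σ²_T = a²·σ²_Z + b²·σ²_R + 2ab·Cov(Z, R) with a = -2.5, b = 2.
Independence gives Cov(Z, R) = 0.
= (-2.5)²·35 + 2²·76 + 2·(-2.5)·2·0
= 218.75 + 304 + 0 = 522.75.

σ²_T = 522.75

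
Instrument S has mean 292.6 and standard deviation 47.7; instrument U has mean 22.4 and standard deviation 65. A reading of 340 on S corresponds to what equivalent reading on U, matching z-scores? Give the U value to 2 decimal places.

U = 86.99

z = (340 − 292.6)/47.7 ≈ 0.9937.
U = 22.4 + z·65 = 22.4 + (340 − 292.6)·65/47.7 ≈ 86.99.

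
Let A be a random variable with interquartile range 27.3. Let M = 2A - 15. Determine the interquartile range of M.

IQR(M) = 54.6

Under M = aA + b, IQR(M) = |a|·IQR(A) = |2|·27.3 = 54.6 (shifts cancel; spread scales by |a|).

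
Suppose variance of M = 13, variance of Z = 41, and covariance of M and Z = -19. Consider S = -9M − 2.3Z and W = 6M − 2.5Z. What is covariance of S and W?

covariance of S and W = -631.55

By bilinearity, covariance of S and W = ac·variance of M + bd·variance of Z + (ad+bc)·covariance of M and Z, with a=-9, b=-2.3, c=6, d=-2.5.
ac·variance of M = (-9)·6·13 = -702
bd·variance of Z = (-2.3)·(-2.5)·41 = 235.75
(ad+bc)·covariance of M and Z = (8.7)·(-19) = -165.3
covariance of S and W = -702 + 235.75 + (-165.3) = -631.55.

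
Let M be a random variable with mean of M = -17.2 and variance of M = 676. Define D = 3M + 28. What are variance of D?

D = 3M + 28 is linear with a = 3, b = 28.
variance of D = a²·variance of M = 3²·676 = 6084 (the additive constant 28 does not affect variance).

variance of D = 6084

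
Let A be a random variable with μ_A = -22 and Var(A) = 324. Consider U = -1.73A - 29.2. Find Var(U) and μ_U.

U = -1.73A - 29.2 is linear with a = -1.73, b = -29.2.
Var(U) = a²·Var(A) = (-1.73)²·324 = 969.6996 (the additive constant -29.2 does not affect variance).
μ_U = a·μ_A + b = (-1.73)·(-22) + (-29.2) = 8.86.

Var(U) = 969.6996, μ_U = 8.86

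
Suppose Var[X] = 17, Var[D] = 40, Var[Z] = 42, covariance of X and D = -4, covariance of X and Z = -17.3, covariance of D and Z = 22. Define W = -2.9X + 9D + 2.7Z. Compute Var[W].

Var[W] = 5238.068

Var[W] = a²·Var[X] + b²·Var[D] + c²·Var[Z] + 2ab·covariance of X and D + 2ac·covariance of X and Z + 2bc·covariance of D and Z, with a = -2.9, b = 9, c = 2.7.
= 142.97 + 3240 + 306.18 + 208.8 + 270.918 + 1069.2
= 5238.068.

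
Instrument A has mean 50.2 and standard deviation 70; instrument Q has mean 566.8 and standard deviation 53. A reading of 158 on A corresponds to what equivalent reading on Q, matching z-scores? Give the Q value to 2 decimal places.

Q = 648.42

z = (158 − 50.2)/70 = 1.54.
Q = 566.8 + z·53 = 566.8 + (158 − 50.2)·53/70 = 648.42.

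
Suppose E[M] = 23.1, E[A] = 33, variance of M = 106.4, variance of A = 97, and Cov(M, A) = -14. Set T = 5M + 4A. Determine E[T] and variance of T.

E[T] = 5·E[M] + 4·E[A] = 5·23.1 + 4·33 = 247.5.
variance of T = a²·variance of M + b²·variance of A + 2ab·Cov(M, A) with a = 5, b = 4.
= 5²·106.4 + 4²·97 + 2·5·4·(-14)
= 2660 + 1552 + (-560) = 3652.

E[T] = 247.5, variance of T = 3652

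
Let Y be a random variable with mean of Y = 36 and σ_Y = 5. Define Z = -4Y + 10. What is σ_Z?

σ_Z = 20

Z = -4Y + 10 is linear with a = -4, b = 10.
σ_Z = |a|·σ_Y = |-4|·5 = 20.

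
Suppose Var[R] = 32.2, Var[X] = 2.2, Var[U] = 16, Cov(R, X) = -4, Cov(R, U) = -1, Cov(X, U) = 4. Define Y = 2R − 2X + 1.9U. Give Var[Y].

Var[Y] = a²·Var[R] + b²·Var[X] + c²·Var[U] + 2ab·Cov(R, X) + 2ac·Cov(R, U) + 2bc·Cov(X, U), with a = 2, b = -2, c = 1.9.
= 128.8 + 8.8 + 57.76 + 32 + (-7.6) + (-30.4)
= 189.36.

Var[Y] = 189.36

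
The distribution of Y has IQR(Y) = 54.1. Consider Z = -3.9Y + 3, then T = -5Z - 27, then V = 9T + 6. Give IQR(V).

IQR(V) = 9494.55

IQR(Z) = |-3.9|·54.1 = 210.99.
IQR(T) = |-5|·210.99 = 1054.95.
IQR(V) = |9|·1054.95 = 9494.55.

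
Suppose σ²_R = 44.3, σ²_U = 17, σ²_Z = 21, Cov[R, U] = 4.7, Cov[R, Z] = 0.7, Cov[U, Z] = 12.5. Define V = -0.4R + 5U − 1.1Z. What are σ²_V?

σ²_V = 301.814

σ²_V = a²·σ²_R + b²·σ²_U + c²·σ²_Z + 2ab·Cov[R, U] + 2ac·Cov[R, Z] + 2bc·Cov[U, Z], with a = -0.4, b = 5, c = -1.1.
= 7.088 + 425 + 25.41 + (-18.8) + 0.616 + (-137.5)
= 301.814.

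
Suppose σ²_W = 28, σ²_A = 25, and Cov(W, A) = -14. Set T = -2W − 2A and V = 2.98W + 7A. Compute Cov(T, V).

Cov(T, V) = -237.44

By bilinearity, Cov(T, V) = ac·σ²_W + bd·σ²_A + (ad+bc)·Cov(W, A), with a=-2, b=-2, c=2.98, d=7.
ac·σ²_W = (-2)·2.98·28 = -166.88
bd·σ²_A = (-2)·7·25 = -350
(ad+bc)·Cov(W, A) = (-19.96)·(-14) = 279.44
Cov(T, V) = -166.88 + (-350) + 279.44 = -237.44.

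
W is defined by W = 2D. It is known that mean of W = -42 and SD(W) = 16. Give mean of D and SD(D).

mean of D = -21, SD(D) = 8

From W = 2D: mean of W = a·mean of D + b, so mean of D = (mean of W − b)/a = (-42 − 0)/2 = -21.
SD(W) = |a|·SD(D), so SD(D) = 16/|2| = 8.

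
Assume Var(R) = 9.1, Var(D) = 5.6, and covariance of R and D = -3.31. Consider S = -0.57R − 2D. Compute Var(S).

Var(S) = 17.80979

Var(S) = a²·Var(R) + b²·Var(D) + 2ab·covariance of R and D with a = -0.57, b = -2.
= (-0.57)²·9.1 + (-2)²·5.6 + 2·(-0.57)·(-2)·(-3.31)
= 2.95659 + 22.4 + (-7.5468) = 17.80979.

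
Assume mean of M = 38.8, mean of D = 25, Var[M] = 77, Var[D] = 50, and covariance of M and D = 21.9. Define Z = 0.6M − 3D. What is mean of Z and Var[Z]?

mean of Z = 0.6·mean of M + (-3)·mean of D = 0.6·38.8 + (-3)·25 = -51.72.
Var[Z] = a²·Var[M] + b²·Var[D] + 2ab·covariance of M and D with a = 0.6, b = -3.
= 0.6²·77 + (-3)²·50 + 2·0.6·(-3)·21.9
= 27.72 + 450 + (-78.84) = 398.88.

mean of Z = -51.72, Var[Z] = 398.88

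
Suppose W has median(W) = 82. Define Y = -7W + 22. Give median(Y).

A linear map preserves order up to sign, so median(Y) = a·median(W) + b = (-7)·82 + 22 = -552.

median(Y) = -552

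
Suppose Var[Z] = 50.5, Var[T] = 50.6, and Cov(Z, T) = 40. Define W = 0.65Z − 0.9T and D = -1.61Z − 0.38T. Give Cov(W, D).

By bilinearity, Cov(W, D) = ac·Var[Z] + bd·Var[T] + (ad+bc)·Cov(Z, T), with a=0.65, b=-0.9, c=-1.61, d=-0.38.
ac·Var[Z] = 0.65·(-1.61)·50.5 = -52.84825
bd·Var[T] = (-0.9)·(-0.38)·50.6 = 17.3052
(ad+bc)·Cov(Z, T) = (1.202)·40 = 48.08
Cov(W, D) = -52.84825 + 17.3052 + 48.08 = 12.53695.

Cov(W, D) = 12.53695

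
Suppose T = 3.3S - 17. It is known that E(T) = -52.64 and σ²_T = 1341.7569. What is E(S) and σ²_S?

From T = 3.3S - 17: E(T) = a·E(S) + b, so E(S) = (E(T) − b)/a = (-52.64 − (-17))/3.3 = -10.8.
σ²_T = a²·σ²_S, so σ²_S = 1341.7569/3.3² = 123.21.

E(S) = -10.8, σ²_S = 123.21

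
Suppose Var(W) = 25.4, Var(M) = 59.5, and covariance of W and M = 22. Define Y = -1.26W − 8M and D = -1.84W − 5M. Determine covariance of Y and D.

By bilinearity, covariance of Y and D = ac·Var(W) + bd·Var(M) + (ad+bc)·covariance of W and M, with a=-1.26, b=-8, c=-1.84, d=-5.
ac·Var(W) = (-1.26)·(-1.84)·25.4 = 58.88736
bd·Var(M) = (-8)·(-5)·59.5 = 2380
(ad+bc)·covariance of W and M = (21.02)·22 = 462.44
covariance of Y and D = 58.88736 + 2380 + 462.44 = 2901.32736.

covariance of Y and D = 2901.32736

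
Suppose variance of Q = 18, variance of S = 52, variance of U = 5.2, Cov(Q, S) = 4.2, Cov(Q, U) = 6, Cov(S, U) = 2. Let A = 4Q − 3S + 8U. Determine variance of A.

variance of A = a²·variance of Q + b²·variance of S + c²·variance of U + 2ab·Cov(Q, S) + 2ac·Cov(Q, U) + 2bc·Cov(S, U), with a = 4, b = -3, c = 8.
= 288 + 468 + 332.8 + (-100.8) + 384 + (-96)
= 1276.

variance of A = 1276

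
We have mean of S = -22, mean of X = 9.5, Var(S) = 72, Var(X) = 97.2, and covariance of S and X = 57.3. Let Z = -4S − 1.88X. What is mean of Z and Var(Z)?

mean of Z = (-4)·mean of S + (-1.88)·mean of X = (-4)·(-22) + (-1.88)·9.5 = 70.14.
Var(Z) = a²·Var(S) + b²·Var(X) + 2ab·covariance of S and X with a = -4, b = -1.88.
= (-4)²·72 + (-1.88)²·97.2 + 2·(-4)·(-1.88)·57.3
= 1152 + 343.54368 + 861.792 = 2357.33568.

mean of Z = 70.14, Var(Z) = 2357.33568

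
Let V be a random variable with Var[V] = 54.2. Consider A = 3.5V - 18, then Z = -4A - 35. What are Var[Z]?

Var[A] = 3.5²·54.2 = 663.95.
Var[Z] = (-4)²·663.95 = 10623.2.

Var[Z] = 10623.2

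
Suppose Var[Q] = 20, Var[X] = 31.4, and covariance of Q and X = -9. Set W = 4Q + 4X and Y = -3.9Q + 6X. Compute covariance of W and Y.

covariance of W and Y = 366

By bilinearity, covariance of W and Y = ac·Var[Q] + bd·Var[X] + (ad+bc)·covariance of Q and X, with a=4, b=4, c=-3.9, d=6.
ac·Var[Q] = 4·(-3.9)·20 = -312
bd·Var[X] = 4·6·31.4 = 753.6
(ad+bc)·covariance of Q and X = (8.4)·(-9) = -75.6
covariance of W and Y = -312 + 753.6 + (-75.6) = 366.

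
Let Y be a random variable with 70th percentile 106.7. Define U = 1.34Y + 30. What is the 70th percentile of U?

Since a = 1.34 > 0 the transformation is increasing, so the 70th percentile of U = a·(P_{70} of Y) + b = 1.34·106.7 + 30 = 172.978.

70th percentile of U = 172.978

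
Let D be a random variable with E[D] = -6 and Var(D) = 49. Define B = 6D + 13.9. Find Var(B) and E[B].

Var(B) = 1764, E[B] = -22.1

B = 6D + 13.9 is linear with a = 6, b = 13.9.
Var(B) = a²·Var(D) = 6²·49 = 1764 (the additive constant 13.9 does not affect variance).
E[B] = a·E[D] + b = 6·(-6) + 13.9 = -22.1.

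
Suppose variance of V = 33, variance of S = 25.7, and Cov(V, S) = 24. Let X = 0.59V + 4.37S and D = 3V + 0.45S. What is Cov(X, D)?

Cov(X, D) = 429.96105

By bilinearity, Cov(X, D) = ac·variance of V + bd·variance of S + (ad+bc)·Cov(V, S), with a=0.59, b=4.37, c=3, d=0.45.
ac·variance of V = 0.59·3·33 = 58.41
bd·variance of S = 4.37·0.45·25.7 = 50.53905
(ad+bc)·Cov(V, S) = (13.3755)·24 = 321.012
Cov(X, D) = 58.41 + 50.53905 + 321.012 = 429.96105.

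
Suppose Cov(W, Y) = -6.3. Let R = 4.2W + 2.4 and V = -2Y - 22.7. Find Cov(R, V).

Cov(R, V) = 52.92

Cov(R, V) = a·c·Cov(W, Y) = 4.2·(-2)·(-6.3) = 52.92. Additive constants drop out.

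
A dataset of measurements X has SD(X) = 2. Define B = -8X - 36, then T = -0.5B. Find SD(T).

SD(B) = |-8|·2 = 16.
SD(T) = |-0.5|·16 = 8.

SD(T) = 8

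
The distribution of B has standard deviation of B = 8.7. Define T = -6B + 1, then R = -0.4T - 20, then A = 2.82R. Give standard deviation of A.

standard deviation of A = 58.8816

standard deviation of T = |-6|·8.7 = 52.2.
standard deviation of R = |-0.4|·52.2 = 20.88.
standard deviation of A = |2.82|·20.88 = 58.8816.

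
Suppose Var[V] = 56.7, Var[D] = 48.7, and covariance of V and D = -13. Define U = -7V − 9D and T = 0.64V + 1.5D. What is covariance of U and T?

covariance of U and T = -700.086

By bilinearity, covariance of U and T = ac·Var[V] + bd·Var[D] + (ad+bc)·covariance of V and D, with a=-7, b=-9, c=0.64, d=1.5.
ac·Var[V] = (-7)·0.64·56.7 = -254.016
bd·Var[D] = (-9)·1.5·48.7 = -657.45
(ad+bc)·covariance of V and D = (-16.26)·(-13) = 211.38
covariance of U and T = -254.016 + (-657.45) + 211.38 = -700.086.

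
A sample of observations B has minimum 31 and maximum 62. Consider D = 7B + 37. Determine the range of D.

Range of B = 62 − 31 = 31.
Range(D) = |a|·Range(B) = |7|·31 = 217.

Range(D) = 217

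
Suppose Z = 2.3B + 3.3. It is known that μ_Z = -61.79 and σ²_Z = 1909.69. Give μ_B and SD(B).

μ_B = -28.3, SD(B) = 19

From Z = 2.3B + 3.3: μ_Z = a·μ_B + b, so μ_B = (μ_Z − b)/a = (-61.79 − 3.3)/2.3 = -28.3.
SD(Z) = √1909.69 = 43.7.
SD(Z) = |a|·SD(B), so SD(B) = 43.7/|2.3| = 19.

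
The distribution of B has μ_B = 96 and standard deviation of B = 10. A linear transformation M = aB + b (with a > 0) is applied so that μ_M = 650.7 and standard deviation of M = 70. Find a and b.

standard deviation of M = a·standard deviation of B (a > 0), so a = 70/10 = 7.
μ_M = a·μ_B + b, so b = 650.7 − 7·96 = -21.3.

a = 7, b = -21.3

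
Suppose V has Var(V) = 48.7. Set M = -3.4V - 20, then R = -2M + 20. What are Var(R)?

Var(M) = (-3.4)²·48.7 = 562.972.
Var(R) = (-2)²·562.972 = 2251.888.

Var(R) = 2251.888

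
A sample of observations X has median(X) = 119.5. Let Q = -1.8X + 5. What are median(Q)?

A linear map preserves order up to sign, so median(Q) = a·median(X) + b = (-1.8)·119.5 + 5 = -210.1.

median(Q) = -210.1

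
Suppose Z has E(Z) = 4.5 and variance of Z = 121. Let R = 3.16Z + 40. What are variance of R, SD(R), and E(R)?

R = 3.16Z + 40 is linear with a = 3.16, b = 40.
variance of R = a²·variance of Z = 3.16²·121 = 1208.2576 (the additive constant 40 does not affect variance).
SD(Z) = √121 = 11.
SD(R) = |a|·SD(Z) = |3.16|·11 = 34.76.
E(R) = a·E(Z) + b = 3.16·4.5 + 40 = 54.22.

variance of R = 1208.2576, SD(R) = 34.76, E(R) = 54.22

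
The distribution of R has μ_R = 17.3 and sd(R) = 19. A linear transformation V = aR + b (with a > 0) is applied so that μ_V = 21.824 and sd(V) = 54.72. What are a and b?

a = 2.88, b = -28

sd(V) = a·sd(R) (a > 0), so a = 54.72/19 = 2.88.
μ_V = a·μ_R + b, so b = 21.824 − 2.88·17.3 = -28.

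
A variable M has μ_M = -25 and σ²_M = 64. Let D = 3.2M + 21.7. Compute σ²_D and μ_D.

D = 3.2M + 21.7 is linear with a = 3.2, b = 21.7.
σ²_D = a²·σ²_M = 3.2²·64 = 655.36 (the additive constant 21.7 does not affect variance).
μ_D = a·μ_M + b = 3.2·(-25) + 21.7 = -58.3.

σ²_D = 655.36, μ_D = -58.3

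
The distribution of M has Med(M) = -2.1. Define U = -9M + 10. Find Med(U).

Med(U) = 28.9

A linear map preserves order up to sign, so Med(U) = a·Med(M) + b = (-9)·(-2.1) + 10 = 28.9.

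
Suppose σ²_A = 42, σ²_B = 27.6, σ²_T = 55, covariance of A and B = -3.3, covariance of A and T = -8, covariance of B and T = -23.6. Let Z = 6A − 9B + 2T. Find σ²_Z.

σ²_Z = a²·σ²_A + b²·σ²_B + c²·σ²_T + 2ab·covariance of A and B + 2ac·covariance of A and T + 2bc·covariance of B and T, with a = 6, b = -9, c = 2.
= 1512 + 2235.6 + 220 + 356.4 + (-192) + 849.6
= 4981.6.

σ²_Z = 4981.6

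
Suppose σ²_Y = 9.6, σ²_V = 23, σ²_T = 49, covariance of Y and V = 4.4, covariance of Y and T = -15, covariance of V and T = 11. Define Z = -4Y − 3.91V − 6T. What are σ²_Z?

σ²_Z = a²·σ²_Y + b²·σ²_V + c²·σ²_T + 2ab·covariance of Y and V + 2ac·covariance of Y and T + 2bc·covariance of V and T, with a = -4, b = -3.91, c = -6.
= 153.6 + 351.6263 + 1764 + 137.632 + (-720) + 516.12
= 2202.9783.

σ²_Z = 2202.9783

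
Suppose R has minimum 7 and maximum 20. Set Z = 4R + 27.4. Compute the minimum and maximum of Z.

a = 4 > 0, so min(Z) = a·min(R)+b = 4·7 + 27.4 = 55.4 and max(Z) = 4·20 + 27.4 = 107.4.

min(Z) = 55.4, max(Z) = 107.4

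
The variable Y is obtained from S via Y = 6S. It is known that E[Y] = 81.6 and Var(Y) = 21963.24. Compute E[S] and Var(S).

From Y = 6S: E[Y] = a·E[S] + b, so E[S] = (E[Y] − b)/a = (81.6 − 0)/6 = 13.6.
Var(Y) = a²·Var(S), so Var(S) = 21963.24/6² = 610.09.

E[S] = 13.6, Var(S) = 610.09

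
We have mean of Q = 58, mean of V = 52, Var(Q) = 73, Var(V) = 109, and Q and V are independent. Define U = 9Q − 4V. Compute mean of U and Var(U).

mean of U = 9·mean of Q + (-4)·mean of V = 9·58 + (-4)·52 = 314.
Var(U) = a²·Var(Q) + b²·Var(V) + 2ab·Cov(Q, V) with a = 9, b = -4.
Independence gives Cov(Q, V) = 0.
= 9²·73 + (-4)²·109 + 2·9·(-4)·0
= 5913 + 1744 + 0 = 7657.

mean of U = 314, Var(U) = 7657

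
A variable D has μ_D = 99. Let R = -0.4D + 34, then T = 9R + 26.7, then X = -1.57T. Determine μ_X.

μ_X = 37.209

μ_R = (-0.4)·99 + 34 = -5.6.
μ_T = 9·(-5.6) + 26.7 = -23.7.
μ_X = (-1.57)·(-23.7) = 37.209.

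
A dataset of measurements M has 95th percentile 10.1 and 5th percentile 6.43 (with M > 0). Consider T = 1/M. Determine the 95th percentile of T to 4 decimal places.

95th percentile of T = 0.1555

1/M is decreasing on M > 0, so percentile order reverses: P_{95}(T) uses P_{5}(M) = 6.43.
P_{95}(T) = 1/6.43 ≈ 0.1555.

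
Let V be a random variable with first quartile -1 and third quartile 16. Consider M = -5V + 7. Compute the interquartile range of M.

IQR(M) = 85

IQR of V = Q3 − Q1 = 16 − (-1) = 17.
Under M = aV + b, IQR(M) = |a|·IQR(V) = |-5|·17 = 85 (shifts cancel; spread scales by |a|).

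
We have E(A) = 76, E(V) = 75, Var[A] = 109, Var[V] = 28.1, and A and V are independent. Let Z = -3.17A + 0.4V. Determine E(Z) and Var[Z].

E(Z) = -210.92, Var[Z] = 1099.8261

E(Z) = (-3.17)·E(A) + 0.4·E(V) = (-3.17)·76 + 0.4·75 = -210.92.
Var[Z] = a²·Var[A] + b²·Var[V] + 2ab·Cov(A, V) with a = -3.17, b = 0.4.
Independence gives Cov(A, V) = 0.
= (-3.17)²·109 + 0.4²·28.1 + 2·(-3.17)·0.4·0
= 1095.3301 + 4.496 + 0 = 1099.8261.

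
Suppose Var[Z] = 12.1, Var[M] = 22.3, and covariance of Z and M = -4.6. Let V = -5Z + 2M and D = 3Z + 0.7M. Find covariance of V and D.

covariance of V and D = -161.78

By bilinearity, covariance of V and D = ac·Var[Z] + bd·Var[M] + (ad+bc)·covariance of Z and M, with a=-5, b=2, c=3, d=0.7.
ac·Var[Z] = (-5)·3·12.1 = -181.5
bd·Var[M] = 2·0.7·22.3 = 31.22
(ad+bc)·covariance of Z and M = (2.5)·(-4.6) = -11.5
covariance of V and D = -181.5 + 31.22 + (-11.5) = -161.78.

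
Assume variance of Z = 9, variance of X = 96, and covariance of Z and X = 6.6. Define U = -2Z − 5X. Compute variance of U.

variance of U = a²·variance of Z + b²·variance of X + 2ab·covariance of Z and X with a = -2, b = -5.
= (-2)²·9 + (-5)²·96 + 2·(-2)·(-5)·6.6
= 36 + 2400 + 132 = 2568.

variance of U = 2568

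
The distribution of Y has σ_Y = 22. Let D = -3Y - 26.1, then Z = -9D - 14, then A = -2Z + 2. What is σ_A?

σ_A = 1188

σ_D = |-3|·22 = 66.
σ_Z = |-9|·66 = 594.
σ_A = |-2|·594 = 1188.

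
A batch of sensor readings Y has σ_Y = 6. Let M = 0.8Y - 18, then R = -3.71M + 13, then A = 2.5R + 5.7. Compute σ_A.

σ_M = |0.8|·6 = 4.8.
σ_R = |-3.71|·4.8 = 17.808.
σ_A = |2.5|·17.808 = 44.52.

σ_A = 44.52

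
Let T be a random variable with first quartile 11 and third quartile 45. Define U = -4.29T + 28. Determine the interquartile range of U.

IQR of T = Q3 − Q1 = 45 − 11 = 34.
Under U = aT + b, IQR(U) = |a|·IQR(T) = |-4.29|·34 = 145.86 (shifts cancel; spread scales by |a|).

IQR(U) = 145.86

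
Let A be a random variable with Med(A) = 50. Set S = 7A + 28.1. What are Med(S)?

Med(S) = 378.1

A linear map preserves order up to sign, so Med(S) = a·Med(A) + b = 7·50 + 28.1 = 378.1.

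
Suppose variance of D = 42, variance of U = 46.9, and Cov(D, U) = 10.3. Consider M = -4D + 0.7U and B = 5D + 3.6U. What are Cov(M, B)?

By bilinearity, Cov(M, B) = ac·variance of D + bd·variance of U + (ad+bc)·Cov(D, U), with a=-4, b=0.7, c=5, d=3.6.
ac·variance of D = (-4)·5·42 = -840
bd·variance of U = 0.7·3.6·46.9 = 118.188
(ad+bc)·Cov(D, U) = (-10.9)·10.3 = -112.27
Cov(M, B) = -840 + 118.188 + (-112.27) = -834.082.

Cov(M, B) = -834.082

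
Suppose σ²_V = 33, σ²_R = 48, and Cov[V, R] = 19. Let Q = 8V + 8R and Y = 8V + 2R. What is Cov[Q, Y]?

By bilinearity, Cov[Q, Y] = ac·σ²_V + bd·σ²_R + (ad+bc)·Cov[V, R], with a=8, b=8, c=8, d=2.
ac·σ²_V = 8·8·33 = 2112
bd·σ²_R = 8·2·48 = 768
(ad+bc)·Cov[V, R] = (80)·19 = 1520
Cov[Q, Y] = 2112 + 768 + 1520 = 4400.

Cov[Q, Y] = 4400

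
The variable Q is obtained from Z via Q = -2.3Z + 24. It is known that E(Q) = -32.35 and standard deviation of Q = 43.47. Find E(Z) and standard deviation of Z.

E(Z) = 24.5, standard deviation of Z = 18.9

From Q = -2.3Z + 24: E(Q) = a·E(Z) + b, so E(Z) = (E(Q) − b)/a = (-32.35 − 24)/(-2.3) = 24.5.
standard deviation of Q = |a|·standard deviation of Z, so standard deviation of Z = 43.47/|-2.3| = 18.9.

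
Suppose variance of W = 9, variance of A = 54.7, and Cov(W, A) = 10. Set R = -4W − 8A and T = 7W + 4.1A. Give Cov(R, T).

Cov(R, T) = -2770.16

By bilinearity, Cov(R, T) = ac·variance of W + bd·variance of A + (ad+bc)·Cov(W, A), with a=-4, b=-8, c=7, d=4.1.
ac·variance of W = (-4)·7·9 = -252
bd·variance of A = (-8)·4.1·54.7 = -1794.16
(ad+bc)·Cov(W, A) = (-72.4)·10 = -724
Cov(R, T) = -252 + (-1794.16) + (-724) = -2770.16.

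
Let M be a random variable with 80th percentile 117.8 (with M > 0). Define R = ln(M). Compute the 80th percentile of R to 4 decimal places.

ln(M) is increasing, so P_{80}(R) = g(P_{80}(M)) ≈ 4.769.

80th percentile of R = 4.769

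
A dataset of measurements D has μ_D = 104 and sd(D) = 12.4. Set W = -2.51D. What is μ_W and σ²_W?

W = -2.51D is linear with a = -2.51, b = 0.
μ_W = a·μ_D + b = (-2.51)·104 = -261.04.
σ²_D = 12.4² = 153.76.
σ²_W = a²·σ²_D = (-2.51)²·153.76 = 968.703376.

μ_W = -261.04, σ²_W = 968.703376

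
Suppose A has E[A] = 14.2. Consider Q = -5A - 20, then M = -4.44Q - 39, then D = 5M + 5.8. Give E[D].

E[Q] = (-5)·14.2 + (-20) = -91.
E[M] = (-4.44)·(-91) + (-39) = 365.04.
E[D] = 5·365.04 + 5.8 = 1831.

E[D] = 1831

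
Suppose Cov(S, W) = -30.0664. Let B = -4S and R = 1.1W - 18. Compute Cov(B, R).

Cov(B, R) = a·c·Cov(S, W) = (-4)·1.1·(-30.0664) = 132.29216. Additive constants drop out.

Cov(B, R) = 132.29216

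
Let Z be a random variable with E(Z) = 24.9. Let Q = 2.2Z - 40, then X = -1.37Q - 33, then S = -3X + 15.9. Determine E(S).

E(Q) = 2.2·24.9 + (-40) = 14.78.
E(X) = (-1.37)·14.78 + (-33) = -53.2486.
E(S) = (-3)·(-53.2486) + 15.9 = 175.6458.

E(S) = 175.6458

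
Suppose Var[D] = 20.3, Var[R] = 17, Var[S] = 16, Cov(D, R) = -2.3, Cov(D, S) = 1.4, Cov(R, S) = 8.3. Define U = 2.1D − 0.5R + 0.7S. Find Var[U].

Var[U] = 104.749

Var[U] = a²·Var[D] + b²·Var[R] + c²·Var[S] + 2ab·Cov(D, R) + 2ac·Cov(D, S) + 2bc·Cov(R, S), with a = 2.1, b = -0.5, c = 0.7.
= 89.523 + 4.25 + 7.84 + 4.83 + 4.116 + (-5.81)
= 104.749.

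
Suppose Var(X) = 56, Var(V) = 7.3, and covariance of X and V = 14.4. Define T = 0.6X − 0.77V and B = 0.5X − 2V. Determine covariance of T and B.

By bilinearity, covariance of T and B = ac·Var(X) + bd·Var(V) + (ad+bc)·covariance of X and V, with a=0.6, b=-0.77, c=0.5, d=-2.
ac·Var(X) = 0.6·0.5·56 = 16.8
bd·Var(V) = (-0.77)·(-2)·7.3 = 11.242
(ad+bc)·covariance of X and V = (-1.585)·14.4 = -22.824
covariance of T and B = 16.8 + 11.242 + (-22.824) = 5.218.

covariance of T and B = 5.218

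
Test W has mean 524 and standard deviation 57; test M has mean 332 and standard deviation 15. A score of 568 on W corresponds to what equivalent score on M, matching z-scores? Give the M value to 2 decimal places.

z = (568 − 524)/57 ≈ 0.7719.
M = 332 + z·15 = 332 + (568 − 524)·15/57 ≈ 343.58.

M = 343.58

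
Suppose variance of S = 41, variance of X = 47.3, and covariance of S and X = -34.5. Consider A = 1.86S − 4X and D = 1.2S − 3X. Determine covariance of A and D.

By bilinearity, covariance of A and D = ac·variance of S + bd·variance of X + (ad+bc)·covariance of S and X, with a=1.86, b=-4, c=1.2, d=-3.
ac·variance of S = 1.86·1.2·41 = 91.512
bd·variance of X = (-4)·(-3)·47.3 = 567.6
(ad+bc)·covariance of S and X = (-10.38)·(-34.5) = 358.11
covariance of A and D = 91.512 + 567.6 + 358.11 = 1017.222.

covariance of A and D = 1017.222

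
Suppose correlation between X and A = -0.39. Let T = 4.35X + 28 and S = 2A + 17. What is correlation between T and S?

Linear rescalings preserve correlation up to sign; here the slopes 4.35 and 2 have the same sign, so correlation between T and S = correlation between X and A = -0.39.

correlation between T and S = -0.39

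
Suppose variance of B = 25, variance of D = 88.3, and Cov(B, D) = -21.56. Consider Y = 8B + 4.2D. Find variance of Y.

variance of Y = 1708.78

variance of Y = a²·variance of B + b²·variance of D + 2ab·Cov(B, D) with a = 8, b = 4.2.
= 8²·25 + 4.2²·88.3 + 2·8·4.2·(-21.56)
= 1600 + 1557.612 + (-1448.832) = 1708.78.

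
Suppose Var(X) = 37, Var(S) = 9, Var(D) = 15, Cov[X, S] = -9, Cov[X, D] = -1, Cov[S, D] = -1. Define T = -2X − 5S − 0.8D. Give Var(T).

Var(T) = a²·Var(X) + b²·Var(S) + c²·Var(D) + 2ab·Cov[X, S] + 2ac·Cov[X, D] + 2bc·Cov[S, D], with a = -2, b = -5, c = -0.8.
= 148 + 225 + 9.6 + (-180) + (-3.2) + (-8)
= 191.4.

Var(T) = 191.4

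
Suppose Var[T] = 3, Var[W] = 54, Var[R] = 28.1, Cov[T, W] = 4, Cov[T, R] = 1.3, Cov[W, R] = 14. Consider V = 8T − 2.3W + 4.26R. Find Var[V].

Var[V] = a²·Var[T] + b²·Var[W] + c²·Var[R] + 2ab·Cov[T, W] + 2ac·Cov[T, R] + 2bc·Cov[W, R], with a = 8, b = -2.3, c = 4.26.
= 192 + 285.66 + 509.94756 + (-147.2) + 88.608 + (-274.344)
= 654.67156.

Var[V] = 654.67156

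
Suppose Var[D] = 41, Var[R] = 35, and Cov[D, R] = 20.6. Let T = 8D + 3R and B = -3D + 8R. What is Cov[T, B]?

Cov[T, B] = 989

By bilinearity, Cov[T, B] = ac·Var[D] + bd·Var[R] + (ad+bc)·Cov[D, R], with a=8, b=3, c=-3, d=8.
ac·Var[D] = 8·(-3)·41 = -984
bd·Var[R] = 3·8·35 = 840
(ad+bc)·Cov[D, R] = (55)·20.6 = 1133
Cov[T, B] = -984 + 840 + 1133 = 989.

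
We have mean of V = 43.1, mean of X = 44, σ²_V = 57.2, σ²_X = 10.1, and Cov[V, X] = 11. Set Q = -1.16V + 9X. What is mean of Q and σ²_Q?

mean of Q = 346.004, σ²_Q = 665.38832

mean of Q = (-1.16)·mean of V + 9·mean of X = (-1.16)·43.1 + 9·44 = 346.004.
σ²_Q = a²·σ²_V + b²·σ²_X + 2ab·Cov[V, X] with a = -1.16, b = 9.
= (-1.16)²·57.2 + 9²·10.1 + 2·(-1.16)·9·11
= 76.96832 + 818.1 + (-229.68) = 665.38832.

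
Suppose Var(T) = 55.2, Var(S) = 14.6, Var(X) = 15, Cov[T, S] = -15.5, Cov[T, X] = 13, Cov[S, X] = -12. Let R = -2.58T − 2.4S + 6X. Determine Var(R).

Var(R) = 742.69728

Var(R) = a²·Var(T) + b²·Var(S) + c²·Var(X) + 2ab·Cov[T, S] + 2ac·Cov[T, X] + 2bc·Cov[S, X], with a = -2.58, b = -2.4, c = 6.
= 367.43328 + 84.096 + 540 + (-191.952) + (-402.48) + 345.6
= 742.69728.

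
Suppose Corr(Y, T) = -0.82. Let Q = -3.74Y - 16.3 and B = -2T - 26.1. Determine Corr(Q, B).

Linear rescalings preserve correlation up to sign; here the slopes -3.74 and -2 have the same sign, so Corr(Q, B) = Corr(Y, T) = -0.82.

Corr(Q, B) = -0.82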